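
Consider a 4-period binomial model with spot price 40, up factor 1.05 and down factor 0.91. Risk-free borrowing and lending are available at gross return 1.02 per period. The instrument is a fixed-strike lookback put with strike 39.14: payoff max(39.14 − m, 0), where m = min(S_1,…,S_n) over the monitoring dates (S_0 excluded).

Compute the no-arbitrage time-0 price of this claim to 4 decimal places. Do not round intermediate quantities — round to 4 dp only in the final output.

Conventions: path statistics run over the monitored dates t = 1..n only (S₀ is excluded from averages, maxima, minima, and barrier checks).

price = 1.1939

With p* = (R−d)/(u−d) = 0.7857, sum probability × payoff across the paths and divide by R^4.
Enumerate all 2^4 = 16 price paths (U = up ×1.05, D = down ×0.91); each path with k up-moves has probability p*^k·(1−p*)^(4−k).
DDDD: m=27.4300, payoff=11.7100, prob=0.002108
UDDD: m=31.6500, payoff=7.4900, prob=0.007731
DUDD: m=31.6500, payoff=7.4900, prob=0.007731
UUDD: m=36.5192, payoff=2.6208, prob=0.028348
DDUD: m=31.6500, payoff=7.4900, prob=0.007731
UDUD: m=36.5192, payoff=2.6208, prob=0.028348
DUUD: m=36.4000, payoff=2.7400, prob=0.028348
UUUD: m=42.0000, payoff=0.0000, prob=0.103941
DDDU: m=30.1428, payoff=8.9972, prob=0.007731
UDDU: m=34.7802, payoff=4.3598, prob=0.028348
DUDU: m=34.7802, payoff=4.3598, prob=0.028348
UUDU: m=40.1310, payoff=0.0000, prob=0.103941
DDUU: m=33.1240, payoff=6.0160, prob=0.028348
UDUU: m=38.2200, payoff=0.9200, prob=0.103941
DUUU: m=36.4000, payoff=2.7400, prob=0.103941
UUUU: m=42.0000, payoff=0.0000, prob=0.381117
Price = Σ prob·payoff / R^4 = 1.292369 / 1.082432 = 1.1939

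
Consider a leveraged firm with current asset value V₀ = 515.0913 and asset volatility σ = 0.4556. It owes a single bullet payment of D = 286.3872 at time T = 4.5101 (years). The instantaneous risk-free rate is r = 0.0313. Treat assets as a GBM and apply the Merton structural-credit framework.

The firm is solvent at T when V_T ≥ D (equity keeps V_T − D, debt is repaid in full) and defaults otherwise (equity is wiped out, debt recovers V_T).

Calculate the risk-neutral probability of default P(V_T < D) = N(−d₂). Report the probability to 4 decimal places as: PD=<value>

PD=0.3940

Work the structural quantities from V₀ = 515.0913 against face 286.3872:
d₁ = [ln(V₀/D) + (r + σ²/2)T] / (σ√T)
   = [ln(515.0913/286.3872) + (0.0313 + 0.5·0.4556²)·4.5101] / (0.4556·√4.5101)
   = [0.586999 + 0.609250] / 0.967558 = 1.236360
d₂ = d₁ − σ√T = 1.236360 − 0.967558 = 0.268802
risk-neutral PD = N(−d₂) = N(-0.268802) = 0.394041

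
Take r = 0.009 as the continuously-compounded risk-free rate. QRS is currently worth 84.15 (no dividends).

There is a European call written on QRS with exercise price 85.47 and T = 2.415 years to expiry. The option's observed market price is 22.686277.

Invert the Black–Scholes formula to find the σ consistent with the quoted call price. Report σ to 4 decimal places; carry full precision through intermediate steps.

At σ = 0.4396 the Black–Scholes value reproduces the quote:
σ√T = 0.4396·√2.415 = 0.683150
d₁ = (ln(S/K) + (r+σ²/2)T) / (σ√T) = (ln(84.15/85.47) + (0.009+0.4396²/2)·2.415) / 0.683150 = (-0.015565 + 0.255082) / 0.683150 = 0.350608
d₂ = d₁ − σ√T = 0.350608 − 0.683150 = -0.332543
e^{−rT} = 0.978500
N(d₁) = 0.637059,  N(d₂) = 0.369740
V = S·N(d₁) − K·e^{−rT}·N(d₂) = 53.608481 − 30.922204 = 22.686277 (equal to the quote); since ∂V/∂σ > 0 for all σ, the implied volatility is unique

sigma = 0.4396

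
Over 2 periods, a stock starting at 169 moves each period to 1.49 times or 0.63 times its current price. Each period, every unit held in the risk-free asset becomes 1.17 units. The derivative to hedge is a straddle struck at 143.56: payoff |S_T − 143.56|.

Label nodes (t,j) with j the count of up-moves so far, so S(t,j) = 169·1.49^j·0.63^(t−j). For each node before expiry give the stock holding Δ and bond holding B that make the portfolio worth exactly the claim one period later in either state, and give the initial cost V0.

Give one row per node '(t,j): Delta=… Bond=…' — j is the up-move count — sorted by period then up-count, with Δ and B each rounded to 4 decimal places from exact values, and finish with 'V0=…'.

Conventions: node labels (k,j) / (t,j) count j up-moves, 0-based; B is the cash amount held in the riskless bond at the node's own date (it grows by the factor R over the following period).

The replicating-portfolio and risk-neutral prices coincide; use p* = (1.17−0.63)/(1.49−0.63) = 0.6279 for the latter.
Terminal payoffs: V(2,0)=76.4839, V(2,1)=15.0803, V(2,2)=231.6369
Node (1,0) S=106.4700: V=(p*·15.0803+(1−p*)·76.4839)/1.17=32.4172; Δ=(15.0803−76.4839)/(158.6403−67.0761)=-0.6706; B=V−Δ·S=103.8168
Node (1,1) S=251.8100: V=(p*·231.6369+(1−p*)·15.0803)/1.17=129.1091; Δ=(231.6369−15.0803)/(375.1969−158.6403)=1.0000; B=V−Δ·S=-122.7009
Node (0,0) S=169.0000: V=(p*·129.1091+(1−p*)·32.4172)/1.17=79.5989; Δ=(129.1091−32.4172)/(251.8100−106.4700)=0.6653; B=V−Δ·S=-32.8335
Check: Δ(0,0)·S0 + B(0,0) = 79.5989 = V0.

(0,0): Delta=0.6653 Bond=-32.8335
(1,0): Delta=-0.6706 Bond=103.8168
(1,1): Delta=1.0000 Bond=-122.7009
V0=79.5989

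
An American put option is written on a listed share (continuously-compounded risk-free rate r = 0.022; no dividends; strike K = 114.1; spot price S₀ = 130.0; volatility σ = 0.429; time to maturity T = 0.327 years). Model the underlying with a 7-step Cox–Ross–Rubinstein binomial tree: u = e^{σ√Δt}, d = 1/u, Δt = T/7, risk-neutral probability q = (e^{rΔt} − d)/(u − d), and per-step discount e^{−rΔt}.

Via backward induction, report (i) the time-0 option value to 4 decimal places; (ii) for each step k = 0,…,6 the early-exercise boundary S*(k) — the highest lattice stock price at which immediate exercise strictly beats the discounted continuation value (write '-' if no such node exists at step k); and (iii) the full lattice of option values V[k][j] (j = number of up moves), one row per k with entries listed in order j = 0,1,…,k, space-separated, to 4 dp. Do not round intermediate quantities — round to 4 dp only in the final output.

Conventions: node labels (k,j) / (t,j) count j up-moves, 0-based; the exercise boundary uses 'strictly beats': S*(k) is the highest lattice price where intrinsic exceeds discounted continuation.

Δt=0.04671, u=1.09716, d=0.91145, q=0.48237, disc=e^(-rΔt)=0.99897
k=7 terminal: V=max(K-S,0) → 46.1698 32.3288 15.6677 0.0000 0.0000 0.0000 0.0000 0.0000
k=6: j=0 S=74.5301 intr=39.5699 cont=39.4527 V=39.5699[EX]; j=1 S=89.7158 intr=24.3842 cont=24.2670 V=24.3842[EX]; j=2 S=107.9956 intr=6.1044 cont=8.1017 V=8.1017[hold]; j=3 S=130.0000 intr=0.0000 cont=0.0000 V=0.0000[hold]; j=4 S=156.4878 intr=0.0000 cont=0.0000 V=0.0000[hold]; j=5 S=188.3726 intr=0.0000 cont=0.0000 V=0.0000[hold]; j=6 S=226.7540 intr=0.0000 cont=0.0000 V=0.0000[hold]  S*(6)=89.7158
k=5: j=0 S=81.7712 intr=32.3288 cont=32.2116 V=32.3288[EX]; j=1 S=98.4323 intr=15.6677 cont=16.5130 V=16.5130[hold]; j=2 S=118.4881 intr=0.0000 cont=4.1894 V=4.1894[hold]; j=3 S=142.6303 intr=0.0000 cont=0.0000 V=0.0000[hold]; j=4 S=171.6916 intr=0.0000 cont=0.0000 V=0.0000[hold]; j=5 S=206.6742 intr=0.0000 cont=0.0000 V=0.0000[hold]  S*(5)=81.7712
k=4: j=0 S=89.7158 intr=24.3842 cont=24.6743 V=24.6743[hold]; j=1 S=107.9956 intr=6.1044 cont=10.5575 V=10.5575[hold]; j=2 S=130.0000 intr=0.0000 cont=2.1663 V=2.1663[hold]; j=3 S=156.4878 intr=0.0000 cont=0.0000 V=0.0000[hold]; j=4 S=188.3726 intr=0.0000 cont=0.0000 V=0.0000[hold]  S*(4)=-
k=3: j=0 S=98.4323 intr=15.6677 cont=17.8464 V=17.8464[hold]; j=1 S=118.4881 intr=0.0000 cont=6.5031 V=6.5031[hold]; j=2 S=142.6303 intr=0.0000 cont=1.1202 V=1.1202[hold]; j=3 S=171.6916 intr=0.0000 cont=0.0000 V=0.0000[hold]  S*(3)=-
k=2: j=0 S=107.9956 intr=6.1044 cont=12.3620 V=12.3620[hold]; j=1 S=130.0000 intr=0.0000 cont=3.9025 V=3.9025[hold]; j=2 S=156.4878 intr=0.0000 cont=0.5792 V=0.5792[hold]  S*(2)=-
k=1: j=0 S=118.4881 intr=0.0000 cont=8.2729 V=8.2729[hold]; j=1 S=142.6303 intr=0.0000 cont=2.2971 V=2.2971[hold]  S*(1)=-
k=0: j=0 S=130.0000 intr=0.0000 cont=5.3848 V=5.3848[hold]  S*(0)=-

price = 5.3848
boundary = - - - - - 81.7712 89.7158
tree:
5.3848
8.2729 2.2971
12.3620 3.9025 0.5792
17.8464 6.5031 1.1202 0.0000
24.6743 10.5575 2.1663 0.0000 0.0000
32.3288 16.5130 4.1894 0.0000 0.0000 0.0000
39.5699 24.3842 8.1017 0.0000 0.0000 0.0000 0.0000
46.1698 32.3288 15.6677 0.0000 0.0000 0.0000 0.0000 0.0000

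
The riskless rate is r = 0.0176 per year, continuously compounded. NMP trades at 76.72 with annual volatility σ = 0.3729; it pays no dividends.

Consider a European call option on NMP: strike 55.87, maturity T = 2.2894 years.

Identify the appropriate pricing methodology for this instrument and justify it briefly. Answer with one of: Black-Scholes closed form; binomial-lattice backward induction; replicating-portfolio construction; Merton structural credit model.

framework: Black-Scholes closed form

Key observation: the instrument is a plain European call (strike 55.87) on a lognormal asset; the exact continuous-time formula applies directly.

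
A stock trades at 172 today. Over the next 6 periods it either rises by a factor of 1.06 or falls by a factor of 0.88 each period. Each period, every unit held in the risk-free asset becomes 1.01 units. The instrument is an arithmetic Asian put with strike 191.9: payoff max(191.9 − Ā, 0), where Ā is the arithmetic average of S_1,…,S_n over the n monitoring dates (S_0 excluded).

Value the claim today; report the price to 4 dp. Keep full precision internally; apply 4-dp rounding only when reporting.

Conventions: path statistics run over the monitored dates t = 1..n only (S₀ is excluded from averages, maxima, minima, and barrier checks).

price = 16.7221

No-arbitrage gives p* = (R−d)/(u−d) = 0.7222: enumerate every path, weight its payoff by its p*-probability, and discount by R^6.
Enumerate all 2^6 = 64 price paths (U = up ×1.06, D = down ×0.88); each path with k up-moves has probability p*^k·(1−p*)^(6−k).
DDDDDD: Ā=112.5942, payoff=79.3058, prob=0.000459
UDDDDD: Ā=135.6248, payoff=56.2752, prob=0.001194
DUDDDD: Ā=130.4648, payoff=61.4352, prob=0.001194
UUDDDD: Ā=157.1508, payoff=34.7492, prob=0.003106
DDUDDD: Ā=125.9240, payoff=65.9760, prob=0.001194
UDUDDD: Ā=151.6812, payoff=40.2188, prob=0.003106
DUUDDD: Ā=146.5212, payoff=45.3788, prob=0.003106
UUUDDD: Ā=176.4914, payoff=15.4086, prob=0.008074
DDDUDD: Ā=121.9281, payoff=69.9719, prob=0.001194
UDDUDD: Ā=146.8679, payoff=45.0321, prob=0.003106
DUDUDD: Ā=141.7079, payoff=50.1921, prob=0.003106
UUDUDD: Ā=170.6936, payoff=21.2064, prob=0.008074
DDUUDD: Ā=137.1671, payoff=54.7329, prob=0.003106
UDUUDD: Ā=165.2240, payoff=26.6760, prob=0.008074
DUUUDD: Ā=160.0640, payoff=31.8360, prob=0.008074
UUUUDD: Ā=192.8044, payoff=0.0000, prob=0.020993
DDDDUD: Ā=118.4117, payoff=73.4883, prob=0.001194
UDDDUD: Ā=142.6323, payoff=49.2677, prob=0.003106
DUDDUD: Ā=137.4723, payoff=54.4277, prob=0.003106
UUDDUD: Ā=165.5916, payoff=26.3084, prob=0.008074
DDUDUD: Ā=132.9315, payoff=58.9685, prob=0.003106
UDUDUD: Ā=160.1220, payoff=31.7780, prob=0.008074
DUUDUD: Ā=154.9620, payoff=36.9380, prob=0.008074
UUUDUD: Ā=186.6588, payoff=5.2412, prob=0.020993
DDDUUD: Ā=128.9356, payoff=62.9644, prob=0.003106
UDDUUD: Ā=155.3087, payoff=36.5913, prob=0.008074
DUDUUD: Ā=150.1487, payoff=41.7513, prob=0.008074
UUDUUD: Ā=180.8610, payoff=11.0390, prob=0.020993
DDUUUD: Ā=145.6079, payoff=46.2921, prob=0.008074
UDUUUD: Ā=175.3914, payoff=16.5086, prob=0.020993
DUUUUD: Ā=170.2314, payoff=21.6686, prob=0.020993
UUUUUD: Ā=205.0514, payoff=0.0000, prob=0.054582
DDDDDU: Ā=115.3173, payoff=76.5827, prob=0.001194
UDDDDU: Ā=138.9049, payoff=52.9951, prob=0.003106
DUDDDU: Ā=133.7449, payoff=58.1551, prob=0.003106
UUDDDU: Ā=161.1018, payoff=30.7982, prob=0.008074
DDUDDU: Ā=129.2041, payoff=62.6959, prob=0.003106
UDUDDU: Ā=155.6322, payoff=36.2678, prob=0.008074
DUUDDU: Ā=150.4722, payoff=41.4278, prob=0.008074
UUUDDU: Ā=181.2506, payoff=10.6494, prob=0.020993
DDDUDU: Ā=125.2082, payoff=66.6918, prob=0.003106
UDDUDU: Ā=150.8189, payoff=41.0811, prob=0.008074
DUDUDU: Ā=145.6589, payoff=46.2411, prob=0.008074
UUDUDU: Ā=175.4528, payoff=16.4472, prob=0.020993
DDUUDU: Ā=141.1181, payoff=50.7819, prob=0.008074
UDUUDU: Ā=169.9832, payoff=21.9168, prob=0.020993
DUUUDU: Ā=164.8232, payoff=27.0768, prob=0.020993
UUUUDU: Ā=198.5371, payoff=0.0000, prob=0.054582
DDDDUU: Ā=121.6918, payoff=70.2082, prob=0.003106
UDDDUU: Ā=146.5833, payoff=45.3167, prob=0.008074
DUDDUU: Ā=141.4233, payoff=50.4767, prob=0.008074
UUDDUU: Ā=170.3508, payoff=21.5492, prob=0.020993
DDUDUU: Ā=136.8825, payoff=55.0175, prob=0.008074
UDUDUU: Ā=164.8812, payoff=27.0188, prob=0.020993
DUUDUU: Ā=159.7212, payoff=32.1788, prob=0.020993
UUUDUU: Ā=192.3914, payoff=0.0000, prob=0.054582
DDDUUU: Ā=132.8866, payoff=59.0134, prob=0.008074
UDDUUU: Ā=160.0679, payoff=31.8321, prob=0.020993
DUDUUU: Ā=154.9079, payoff=36.9921, prob=0.020993
UUDUUU: Ā=186.5936, payoff=5.3064, prob=0.054582
DDUUUU: Ā=150.3671, payoff=41.5329, prob=0.020993
UDUUUU: Ā=181.1240, payoff=10.7760, prob=0.054582
DUUUUU: Ā=175.9640, payoff=15.9360, prob=0.054582
UUUUUU: Ā=211.9567, payoff=0.0000, prob=0.141914
Price = Σ prob·payoff / R^6 = 17.750889 / 1.061520 = 16.7221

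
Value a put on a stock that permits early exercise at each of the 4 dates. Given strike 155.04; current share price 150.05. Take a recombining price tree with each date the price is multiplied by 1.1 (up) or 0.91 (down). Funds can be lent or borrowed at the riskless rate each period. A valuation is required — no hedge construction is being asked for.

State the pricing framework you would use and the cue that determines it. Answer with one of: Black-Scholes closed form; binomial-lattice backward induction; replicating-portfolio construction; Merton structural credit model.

framework: binomial-lattice backward induction

Key observation: the defining feature is the embedded early-exercise option across 4 discrete dates on the spot-150.05 tree; pricing the strike-155.04 put means working backward with an exercise test at every node.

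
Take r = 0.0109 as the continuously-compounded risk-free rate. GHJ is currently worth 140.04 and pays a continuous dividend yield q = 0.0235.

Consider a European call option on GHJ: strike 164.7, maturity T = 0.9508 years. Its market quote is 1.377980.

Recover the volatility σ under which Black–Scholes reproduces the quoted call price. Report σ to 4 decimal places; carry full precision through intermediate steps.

At σ = 0.1545 the Black–Scholes value reproduces the quote:
σ√T = 0.1545·√0.9508 = 0.150651
d₁ = (ln(S/K) + (r−q+σ²/2)T) / (σ√T) = (ln(140.04/164.7) + (0.0109−0.0235+0.1545²/2)·0.9508) / 0.150651 = (-0.162198 − 0.000632) / 0.150651 = -1.080838
d₂ = d₁ − σ√T = -1.080838 − 0.150651 = -1.231489
e^{−rT} = 0.989690
e^{−qT} = 0.977904
N(d₁) = 0.139885,  N(d₂) = 0.109070
V = S·e^{−qT}·N(d₁) − K·e^{−rT}·N(d₂) = 19.156593 − 17.778613 = 1.377980 (equal to the quote); since ∂V/∂σ > 0 for all σ, the implied volatility is unique

sigma = 0.1545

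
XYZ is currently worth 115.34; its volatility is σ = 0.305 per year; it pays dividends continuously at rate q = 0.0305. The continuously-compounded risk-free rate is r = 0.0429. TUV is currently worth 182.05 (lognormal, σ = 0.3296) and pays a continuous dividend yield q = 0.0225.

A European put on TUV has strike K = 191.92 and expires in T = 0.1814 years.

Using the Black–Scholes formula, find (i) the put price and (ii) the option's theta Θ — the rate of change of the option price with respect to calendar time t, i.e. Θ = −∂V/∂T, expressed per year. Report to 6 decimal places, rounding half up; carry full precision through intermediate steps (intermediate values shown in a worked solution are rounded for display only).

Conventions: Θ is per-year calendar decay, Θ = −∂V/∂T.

σ√T = 0.3296·√0.1814 = 0.140380
d₁ = (ln(S/K) + (r−q+σ²/2)T) / (σ√T) = (ln(182.05/191.92) + (0.0429−0.0225+0.3296²/2)·0.1814) / 0.140380 = (-0.052797 + 0.013554) / 0.140380 = -0.279551
d₂ = d₁ − σ√T = -0.279551 − 0.140380 = -0.419931
e^{−rT} = 0.992248
e^{−qT} = 0.995927
N(−d₁) = 0.610089,  N(−d₂) = 0.662732
Put price V = K·e^{−rT}·N(−d₂) − S·e^{−qT}·N(−d₁) = 126.205562 − 110.614287 = 15.591275
φ(d₁) = (1/√(2π))·e^{−d₁²/2} = 0.383655
Θ = −S·e^{−qT}·φ(d₁)·σ/(2√T) − q·S·e^{−qT}·N(−d₁) + r·K·e^{−rT}·N(−d₂) = −26.915161 − 2.488821 + 5.414219 = -23.989764

price = 15.591275
Θ = -23.989764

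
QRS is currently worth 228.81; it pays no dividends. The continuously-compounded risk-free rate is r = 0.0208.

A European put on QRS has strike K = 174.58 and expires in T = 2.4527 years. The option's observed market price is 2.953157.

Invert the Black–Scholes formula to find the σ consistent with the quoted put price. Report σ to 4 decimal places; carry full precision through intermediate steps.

At σ = 0.1718 the Black–Scholes value reproduces the quote:
σ√T = 0.1718·√2.4527 = 0.269058
d₁ = (ln(S/K) + (r+σ²/2)T) / (σ√T) = (ln(228.81/174.58) + (0.0208+0.1718²/2)·2.4527) / 0.269058 = (0.270509 + 0.087212) / 0.269058 = 1.329533
d₂ = d₁ − σ√T = 1.329533 − 0.269058 = 1.060475
e^{−rT} = 0.950263
N(−d₁) = 0.091836,  N(−d₂) = 0.144464
V = K·e^{−rT}·N(−d₂) − S·N(−d₁) = 23.966173 − 21.013016 = 2.953157 (the observed quote) — the price is monotone increasing in volatility, hence this σ is the only solution

sigma = 0.1718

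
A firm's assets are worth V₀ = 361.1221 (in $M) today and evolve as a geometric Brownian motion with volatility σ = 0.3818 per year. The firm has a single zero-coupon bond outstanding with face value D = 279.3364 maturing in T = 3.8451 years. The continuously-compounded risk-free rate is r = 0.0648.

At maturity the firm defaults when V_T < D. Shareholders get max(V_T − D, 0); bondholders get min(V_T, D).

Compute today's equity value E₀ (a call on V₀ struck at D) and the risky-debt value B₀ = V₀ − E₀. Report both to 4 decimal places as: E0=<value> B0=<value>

E0=173.4399 B0=187.6822

With assets at 361.1221 and a single debt payment of 279.3364 at 3.8451 years:
d₁ = [ln(V₀/D) + (r + σ²/2)T] / (σ√T)
   = [ln(361.1221/279.3364) + (0.0648 + 0.5·0.3818²)·3.8451] / (0.3818·√3.8451)
   = [0.256799 + 0.529415] / 0.748669 = 1.050150
d₂ = d₁ − σ√T = 1.050150 − 0.748669 = 0.301481
N(d₁) = 0.853175,  N(d₂) = 0.618476,  e^(−rT) = 0.779453
E₀ = V₀·N(d₁) − D·e^(−rT)·N(d₂)
   = 361.1221·0.853175 − 279.3364·0.779453·0.618476 = 173.439873
B₀ = V₀ − E₀ = 361.1221 − 173.439873 = 187.682227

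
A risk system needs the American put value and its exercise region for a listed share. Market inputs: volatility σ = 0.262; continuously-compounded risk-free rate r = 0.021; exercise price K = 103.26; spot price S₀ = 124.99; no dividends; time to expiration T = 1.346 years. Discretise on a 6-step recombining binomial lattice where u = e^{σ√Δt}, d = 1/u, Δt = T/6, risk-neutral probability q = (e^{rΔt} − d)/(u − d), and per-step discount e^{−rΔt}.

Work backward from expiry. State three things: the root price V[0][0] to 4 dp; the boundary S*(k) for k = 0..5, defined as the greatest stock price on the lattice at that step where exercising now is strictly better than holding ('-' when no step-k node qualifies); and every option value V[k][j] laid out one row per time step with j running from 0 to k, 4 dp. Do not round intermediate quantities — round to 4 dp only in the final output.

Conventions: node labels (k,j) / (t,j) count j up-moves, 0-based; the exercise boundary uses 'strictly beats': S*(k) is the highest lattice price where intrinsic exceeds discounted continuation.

Δt=0.22433  u=1.13212  d=0.88330  q=0.48799  discount=0.99530
step 6 (expiry): payoffs max(K−S,0) = 43.8968 27.1743 5.7410 0.0000 0.0000 0.0000 0.0000
step 5: (k=5,j=0): S=67.2063, K−S=36.0537, hold=35.5684 ⇒ V=36.0537 exercise | (k=5,j=1): S=86.1383, K−S=17.1217, hold=16.6364 ⇒ V=17.1217 exercise | (k=5,j=2): S=110.4033, K−S=0.0000, hold=2.9256 ⇒ V=2.9256 continue | (k=5,j=3): S=141.5039, K−S=0.0000, hold=0.0000 ⇒ V=0.0000 continue | (k=5,j=4): S=181.3654, K−S=0.0000, hold=0.0000 ⇒ V=0.0000 continue | (k=5,j=5): S=232.4558, K−S=0.0000, hold=0.0000 ⇒ V=0.0000 continue  boundary S*=86.1383
step 4: (k=4,j=0): S=76.0857, K−S=27.1743, hold=26.6890 ⇒ V=27.1743 exercise | (k=4,j=1): S=97.5190, K−S=5.7410, hold=10.1462 ⇒ V=10.1462 continue | (k=4,j=2): S=124.9900, K−S=0.0000, hold=1.4909 ⇒ V=1.4909 continue | (k=4,j=3): S=160.1996, K−S=0.0000, hold=0.0000 ⇒ V=0.0000 continue | (k=4,j=4): S=205.3276, K−S=0.0000, hold=0.0000 ⇒ V=0.0000 continue  boundary S*=76.0857
step 3: (k=3,j=0): S=86.1383, K−S=17.1217, hold=18.7760 ⇒ V=18.7760 continue | (k=3,j=1): S=110.4033, K−S=0.0000, hold=5.8946 ⇒ V=5.8946 continue | (k=3,j=2): S=141.5039, K−S=0.0000, hold=0.7598 ⇒ V=0.7598 continue | (k=3,j=3): S=181.3654, K−S=0.0000, hold=0.0000 ⇒ V=0.0000 continue  boundary S*=-
step 2: (k=2,j=0): S=97.5190, K−S=5.7410, hold=12.4313 ⇒ V=12.4313 continue | (k=2,j=1): S=124.9900, K−S=0.0000, hold=3.3729 ⇒ V=3.3729 continue | (k=2,j=2): S=160.1996, K−S=0.0000, hold=0.3872 ⇒ V=0.3872 continue  boundary S*=-
step 1: (k=1,j=0): S=110.4033, K−S=0.0000, hold=7.9732 ⇒ V=7.9732 continue | (k=1,j=1): S=141.5039, K−S=0.0000, hold=1.9069 ⇒ V=1.9069 continue  boundary S*=-
step 0: (k=0,j=0): S=124.9900, K−S=0.0000, hold=4.9893 ⇒ V=4.9893 continue  boundary S*=-

price = 4.9893
boundary = - - - - 76.0857 86.1383
tree:
4.9893
7.9732 1.9069
12.4313 3.3729 0.3872
18.7760 5.8946 0.7598 0.0000
27.1743 10.1462 1.4909 0.0000 0.0000
36.0537 17.1217 2.9256 0.0000 0.0000 0.0000
43.8968 27.1743 5.7410 0.0000 0.0000 0.0000 0.0000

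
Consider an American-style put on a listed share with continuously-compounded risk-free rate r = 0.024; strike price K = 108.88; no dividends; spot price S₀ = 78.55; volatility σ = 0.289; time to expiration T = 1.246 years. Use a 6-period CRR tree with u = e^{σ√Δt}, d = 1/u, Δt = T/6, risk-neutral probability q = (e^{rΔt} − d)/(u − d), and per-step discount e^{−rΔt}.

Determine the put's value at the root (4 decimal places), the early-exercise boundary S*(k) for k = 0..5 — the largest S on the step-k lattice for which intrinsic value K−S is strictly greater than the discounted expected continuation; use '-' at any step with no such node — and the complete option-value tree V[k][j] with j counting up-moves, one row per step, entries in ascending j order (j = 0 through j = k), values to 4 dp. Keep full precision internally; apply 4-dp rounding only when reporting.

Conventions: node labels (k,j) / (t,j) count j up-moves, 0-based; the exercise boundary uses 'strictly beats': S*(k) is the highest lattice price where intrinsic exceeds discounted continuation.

price = 31.3324
boundary = - 68.8573 60.3607 68.8573 78.5500 89.6070
tree:
31.3324
40.0227 22.4649
48.5193 30.6598 14.0300
55.9675 40.0227 21.0743 6.7252
62.4966 48.5193 30.3300 11.5034 1.7417
68.2201 55.9675 40.0227 19.2730 3.4057 0.0000
73.2373 62.4966 48.5193 30.3300 6.6595 0.0000 0.0000

Δt=0.20767, u=1.14076, d=0.87661, q=0.48604, disc=e^(-rΔt)=0.99503
k=6 terminal: V=max(K-S,0) → 73.2373 62.4966 48.5193 30.3300 6.6595 0.0000 0.0000
k=5: j=0 S=40.6599 intr=68.2201 cont=67.6788 V=68.2201[EX]; j=1 S=52.9125 intr=55.9675 cont=55.4262 V=55.9675[EX]; j=2 S=68.8573 intr=40.0227 cont=39.4814 V=40.0227[EX]; j=3 S=89.6070 intr=19.2730 cont=18.7316 V=19.2730[EX]; j=4 S=116.6096 intr=0.0000 cont=3.4057 V=3.4057[hold]; j=5 S=151.7491 intr=0.0000 cont=0.0000 V=0.0000[hold]  S*(5)=89.6070
k=4: j=0 S=46.3834 intr=62.4966 cont=61.9553 V=62.4966[EX]; j=1 S=60.3607 intr=48.5193 cont=47.9780 V=48.5193[EX]; j=2 S=78.5500 intr=30.3300 cont=29.7887 V=30.3300[EX]; j=3 S=102.2205 intr=6.6595 cont=11.5034 V=11.5034[hold]; j=4 S=133.0240 intr=0.0000 cont=1.7417 V=1.7417[hold]  S*(4)=78.5500
k=3: j=0 S=52.9125 intr=55.9675 cont=55.4262 V=55.9675[EX]; j=1 S=68.8573 intr=40.0227 cont=39.4814 V=40.0227[EX]; j=2 S=89.6070 intr=19.2730 cont=21.0743 V=21.0743[hold]; j=3 S=116.6096 intr=0.0000 cont=6.7252 V=6.7252[hold]  S*(3)=68.8573
k=2: j=0 S=60.3607 intr=48.5193 cont=47.9780 V=48.5193[EX]; j=1 S=78.5500 intr=30.3300 cont=30.6598 V=30.6598[hold]; j=2 S=102.2205 intr=6.6595 cont=14.0300 V=14.0300[hold]  S*(2)=60.3607
k=1: j=0 S=68.8573 intr=40.0227 cont=39.6409 V=40.0227[EX]; j=1 S=89.6070 intr=19.2730 cont=22.4649 V=22.4649[hold]  S*(1)=68.8573
k=0: j=0 S=78.5500 intr=30.3300 cont=31.3324 V=31.3324[hold]  S*(0)=-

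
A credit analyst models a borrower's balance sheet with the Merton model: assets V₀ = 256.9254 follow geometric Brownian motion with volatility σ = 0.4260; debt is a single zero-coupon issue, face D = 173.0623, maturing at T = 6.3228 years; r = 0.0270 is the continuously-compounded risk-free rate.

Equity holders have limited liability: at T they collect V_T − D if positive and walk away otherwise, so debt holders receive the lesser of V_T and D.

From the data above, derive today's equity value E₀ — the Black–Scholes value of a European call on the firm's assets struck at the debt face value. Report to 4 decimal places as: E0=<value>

Equity is a call on the firm's assets struck at D = 173.0623:
d₁ = [ln(V₀/D) + (r + σ²/2)T] / (σ√T)
   = [ln(256.9254/173.0623) + (0.0270 + 0.5·0.4260²)·6.3228] / (0.4260·√6.3228)
   = [0.395134 + 0.744434] / 1.071185 = 1.063839
d₂ = d₁ − σ√T = 1.063839 − 1.071185 = -0.007346
N(d₁) = 0.856299,  N(d₂) = 0.497070,  e^(−rT) = 0.843061
E₀ = V₀·N(d₁) − D·e^(−rT)·N(d₂)
   = 256.9254·0.856299 − 173.0623·0.843061·0.497070 = 147.481503

E0=147.4815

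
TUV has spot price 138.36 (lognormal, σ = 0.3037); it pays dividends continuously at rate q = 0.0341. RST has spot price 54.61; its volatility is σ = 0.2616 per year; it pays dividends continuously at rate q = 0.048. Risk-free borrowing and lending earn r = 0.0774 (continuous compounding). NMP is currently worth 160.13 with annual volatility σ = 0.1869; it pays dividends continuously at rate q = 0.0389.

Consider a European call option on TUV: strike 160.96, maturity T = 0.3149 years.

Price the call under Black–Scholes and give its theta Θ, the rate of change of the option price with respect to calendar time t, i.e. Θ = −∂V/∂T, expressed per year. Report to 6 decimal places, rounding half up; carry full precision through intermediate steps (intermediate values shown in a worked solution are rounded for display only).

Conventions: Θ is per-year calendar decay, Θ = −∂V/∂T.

σ√T = 0.3037·√0.3149 = 0.170424
d₁ = (ln(S/K) + (r−q+σ²/2)T) / (σ√T) = (ln(138.36/160.96) + (0.0774−0.0341+0.3037²/2)·0.3149) / 0.170424 = (-0.151297 + 0.028157) / 0.170424 = -0.722547
d₂ = d₁ − σ√T = -0.722547 − 0.170424 = -0.892972
e^{−rT} = 0.975921
e^{−qT} = 0.989319
N(d₁) = 0.234979,  N(d₂) = 0.185936
Call price V = S·e^{−qT}·N(d₁) − K·e^{−rT}·N(d₂) = 32.164444 − 29.207655 = 2.956789
φ(d₁) = (1/√(2π))·e^{−d₁²/2} = 0.307286
Θ = −S·e^{−qT}·φ(d₁)·σ/(2√T) + q·S·e^{−qT}·N(d₁) − r·K·e^{−rT}·N(d₂) = −11.381997 + 1.096808 − 2.260673 = -12.545862

price = 2.956789
Θ = -12.545862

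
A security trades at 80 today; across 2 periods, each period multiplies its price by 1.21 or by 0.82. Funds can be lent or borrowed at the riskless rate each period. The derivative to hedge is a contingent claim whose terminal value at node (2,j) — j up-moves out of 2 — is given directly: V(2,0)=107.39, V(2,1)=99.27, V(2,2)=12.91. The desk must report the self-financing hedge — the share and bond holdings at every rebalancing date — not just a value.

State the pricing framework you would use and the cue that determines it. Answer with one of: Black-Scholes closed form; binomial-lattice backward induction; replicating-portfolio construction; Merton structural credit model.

Key observation: a price alone would not answer the question — the per-node share/bond construction on the spot-80, 1.21/0.82 tree is required, and only the replicating-portfolio method yields it.

framework: replicating-portfolio construction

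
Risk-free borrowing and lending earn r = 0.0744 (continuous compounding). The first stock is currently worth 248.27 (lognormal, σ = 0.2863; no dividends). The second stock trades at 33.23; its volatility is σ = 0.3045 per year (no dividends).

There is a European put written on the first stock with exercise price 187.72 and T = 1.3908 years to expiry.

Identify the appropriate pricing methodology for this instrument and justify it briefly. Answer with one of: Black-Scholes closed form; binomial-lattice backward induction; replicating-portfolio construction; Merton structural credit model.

framework: Black-Scholes closed form

Key observation: with the first stock following a GBM at constant σ and r, the European put struck at 187.72 prices in closed form — nothing here needs a stepwise model or a balance sheet.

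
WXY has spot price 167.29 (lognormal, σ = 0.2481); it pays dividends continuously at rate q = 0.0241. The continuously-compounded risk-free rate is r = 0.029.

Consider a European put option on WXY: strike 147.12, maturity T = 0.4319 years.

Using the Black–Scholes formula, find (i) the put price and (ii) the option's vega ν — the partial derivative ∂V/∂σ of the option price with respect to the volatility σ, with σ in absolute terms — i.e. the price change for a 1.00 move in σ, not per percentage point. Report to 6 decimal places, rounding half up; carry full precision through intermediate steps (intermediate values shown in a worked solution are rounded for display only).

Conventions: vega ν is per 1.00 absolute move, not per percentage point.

σ√T = 0.2481·√0.4319 = 0.163049
d₁ = (ln(S/K) + (r−q+σ²/2)T) / (σ√T) = (ln(167.29/147.12) + (0.029−0.0241+0.2481²/2)·0.4319) / 0.163049 = (0.128480 + 0.015409) / 0.163049 = 0.882489
d₂ = d₁ − σ√T = 0.882489 − 0.163049 = 0.719440
e^{−rT} = 0.987553
e^{−qT} = 0.989645
N(−d₁) = 0.188756,  N(−d₂) = 0.235935
Put price V = K·e^{−rT}·N(−d₂) − S·e^{−qT}·N(−d₁) = 34.278695 − 31.250042 = 3.028654
φ(d₁) = (1/√(2π))·e^{−d₁²/2} = 0.270270
ν = S·e^{−qT}·φ(d₁)·√T = 29.406251

price = 3.028654
ν = 29.406251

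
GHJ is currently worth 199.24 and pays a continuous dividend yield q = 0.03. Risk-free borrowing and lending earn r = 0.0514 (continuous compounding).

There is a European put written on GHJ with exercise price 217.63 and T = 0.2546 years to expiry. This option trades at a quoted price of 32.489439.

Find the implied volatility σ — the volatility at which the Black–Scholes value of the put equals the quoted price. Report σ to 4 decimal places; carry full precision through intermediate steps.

At σ = 0.5548 the Black–Scholes value reproduces the quote:
σ√T = 0.5548·√0.2546 = 0.279940
d₁ = (ln(S/K) + (r−q+σ²/2)T) / (σ√T) = (ln(199.24/217.63) + (0.0514−0.03+0.5548²/2)·0.2546) / 0.279940 = (-0.088286 + 0.044632) / 0.279940 = -0.155942
d₂ = d₁ − σ√T = -0.155942 − 0.279940 = -0.435882
e^{−rT} = 0.986999
e^{−qT} = 0.992391
N(−d₁) = 0.561961,  N(−d₂) = 0.668539
V = K·e^{−rT}·N(−d₂) − S·e^{−qT}·N(−d₁) = 143.602545 − 111.113106 = 32.489439 (the observed quote) — the price is monotone increasing in volatility, hence this σ is the only solution

sigma = 0.5548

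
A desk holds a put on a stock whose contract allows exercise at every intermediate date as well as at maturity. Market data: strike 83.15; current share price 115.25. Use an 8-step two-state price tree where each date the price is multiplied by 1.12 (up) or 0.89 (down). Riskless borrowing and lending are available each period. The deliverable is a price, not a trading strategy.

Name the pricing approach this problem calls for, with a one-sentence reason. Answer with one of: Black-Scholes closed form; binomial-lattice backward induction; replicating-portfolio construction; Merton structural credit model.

framework: binomial-lattice backward induction

Key observation: an American put (K = 83.15, S₀ = 115.25) on a 8-date tree has no closed form — the optimal stopping decision is embedded and must be resolved recursively from expiry.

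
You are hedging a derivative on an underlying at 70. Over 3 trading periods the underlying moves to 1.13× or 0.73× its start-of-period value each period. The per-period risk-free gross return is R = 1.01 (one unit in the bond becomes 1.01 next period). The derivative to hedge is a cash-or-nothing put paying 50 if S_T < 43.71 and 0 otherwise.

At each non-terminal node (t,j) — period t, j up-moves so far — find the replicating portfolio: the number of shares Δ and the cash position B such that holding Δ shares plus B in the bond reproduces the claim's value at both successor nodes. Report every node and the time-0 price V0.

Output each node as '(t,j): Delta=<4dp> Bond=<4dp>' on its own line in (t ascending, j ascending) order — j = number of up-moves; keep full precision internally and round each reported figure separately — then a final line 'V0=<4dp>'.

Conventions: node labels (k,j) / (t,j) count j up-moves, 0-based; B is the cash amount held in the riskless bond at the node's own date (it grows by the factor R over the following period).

Risk-neutral probability p* = (R−d)/(u−d) = (1.01−0.73)/(1.13−0.73) = 0.7000.
Payoffs at expiry: V(3,0)=50.0000, V(3,1)=50.0000, V(3,2)=0.0000, V(3,3)=0.0000
  t=2,j=0: stock 37.3030 → up 42.1524 (V=50.0000), down 27.2312 (V=50.0000). Price 49.5050; hedge Δ=0.0000, bond B=49.5050.
  t=2,j=1: stock 57.7430 → up 65.2496 (V=0.0000), down 42.1524 (V=50.0000). Price 14.8515; hedge Δ=-2.1648, bond B=139.8515.
  t=2,j=2: stock 89.3830 → up 101.0028 (V=0.0000), down 65.2496 (V=0.0000). Price 0.0000; hedge Δ=0.0000, bond B=0.0000.
  t=1,j=0: stock 51.1000 → up 57.7430 (V=14.8515), down 37.3030 (V=49.5050). Price 24.9975; hedge Δ=-1.6954, bond B=111.6312.
  t=1,j=1: stock 79.1000 → up 89.3830 (V=0.0000), down 57.7430 (V=14.8515). Price 4.4113; hedge Δ=-0.4694, bond B=41.5400.
  t=0,j=0: stock 70.0000 → up 79.1000 (V=4.4113), down 51.1000 (V=24.9975). Price 10.4824; hedge Δ=-0.7352, bond B=61.9479.
Verification: the root portfolio costs Δ(0,0)·S0 + B(0,0) = 10.4824, matching V0.

(0,0): Delta=-0.7352 Bond=61.9479
(1,0): Delta=-1.6954 Bond=111.6312
(1,1): Delta=-0.4694 Bond=41.5400
(2,0): Delta=0.0000 Bond=49.5050
(2,1): Delta=-2.1648 Bond=139.8515
(2,2): Delta=0.0000 Bond=0.0000
V0=10.4824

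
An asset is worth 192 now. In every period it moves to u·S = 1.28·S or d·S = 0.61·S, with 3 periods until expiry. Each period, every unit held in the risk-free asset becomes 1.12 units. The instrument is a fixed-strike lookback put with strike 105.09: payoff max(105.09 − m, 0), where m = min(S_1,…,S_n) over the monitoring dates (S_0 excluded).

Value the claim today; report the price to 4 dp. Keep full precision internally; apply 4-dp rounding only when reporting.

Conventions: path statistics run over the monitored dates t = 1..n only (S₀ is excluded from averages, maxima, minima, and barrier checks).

price = 2.4789

Risk-neutral up-probability p* = (R−d)/(u−d) = (1.12−0.61)/(1.28−0.61) = 0.7612; the claim prices as the p*-weighted sum of path payoffs discounted by R^3.
Enumerate all 2^3 = 8 price paths (U = up ×1.28, D = down ×0.61); each path with k up-moves has probability p*^k·(1−p*)^(3−k).
DDD: m=43.5804, payoff=61.5096, prob=0.013619
UDD: m=91.4473, payoff=13.6427, prob=0.043410
DUD: m=91.4473, payoff=13.6427, prob=0.043410
UUD: m=191.8894, payoff=0.0000, prob=0.138368
DDU: m=71.4432, payoff=33.6468, prob=0.043410
UDU: m=149.9136, payoff=0.0000, prob=0.138368
DUU: m=117.1200, payoff=0.0000, prob=0.138368
UUU: m=245.7600, payoff=0.0000, prob=0.441048
Price = Σ prob·payoff / R^3 = 3.482724 / 1.404928 = 2.4789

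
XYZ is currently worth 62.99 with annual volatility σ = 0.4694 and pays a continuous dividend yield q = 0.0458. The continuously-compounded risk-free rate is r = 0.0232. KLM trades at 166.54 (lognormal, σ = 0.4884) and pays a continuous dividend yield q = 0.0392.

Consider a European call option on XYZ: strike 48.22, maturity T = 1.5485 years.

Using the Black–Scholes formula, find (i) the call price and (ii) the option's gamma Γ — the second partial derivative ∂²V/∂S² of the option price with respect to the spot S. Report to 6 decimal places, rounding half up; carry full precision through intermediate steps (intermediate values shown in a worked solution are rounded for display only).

price = 19.075167
Γ = 0.007963

σ√T = 0.4694·√1.5485 = 0.584115
d₁ = (ln(S/K) + (r−q+σ²/2)T) / (σ√T) = (ln(62.99/48.22) + (0.0232−0.0458+0.4694²/2)·1.5485) / 0.584115 = (0.267202 + 0.135599) / 0.584115 = 0.689592
d₂ = d₁ − σ√T = 0.689592 − 0.584115 = 0.105477
e^{−rT} = 0.964712
e^{−qT} = 0.931535
N(d₁) = 0.754775,  N(d₂) = 0.542001
Call price V = S·e^{−qT}·N(d₁) − K·e^{−rT}·N(d₂) = 44.288216 − 25.213049 = 19.075167
φ(d₁) = (1/√(2π))·e^{−d₁²/2} = 0.314520
Γ = e^{−qT}·φ(d₁) / (S·σ·√T) = 0.007963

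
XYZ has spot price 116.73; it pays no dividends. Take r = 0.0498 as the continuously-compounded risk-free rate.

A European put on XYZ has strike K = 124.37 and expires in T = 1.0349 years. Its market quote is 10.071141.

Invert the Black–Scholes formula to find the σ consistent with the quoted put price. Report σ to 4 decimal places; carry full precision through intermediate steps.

At σ = 0.1967 the Black–Scholes value reproduces the quote:
σ√T = 0.1967·√1.0349 = 0.200103
d₁ = (ln(S/K) + (r+σ²/2)T) / (σ√T) = (ln(116.73/124.37) + (0.0498+0.1967²/2)·1.0349) / 0.200103 = (-0.063397 + 0.071559) / 0.200103 = 0.040785
d₂ = d₁ − σ√T = 0.040785 − 0.200103 = -0.159318
e^{−rT} = 0.949768
N(−d₁) = 0.483734,  N(−d₂) = 0.563291
V = K·e^{−rT}·N(−d₂) − S·N(−d₁) = 66.537369 − 56.466228 = 10.071141 (equal to the quote); since ∂V/∂σ > 0 for all σ, the implied volatility is unique

sigma = 0.1967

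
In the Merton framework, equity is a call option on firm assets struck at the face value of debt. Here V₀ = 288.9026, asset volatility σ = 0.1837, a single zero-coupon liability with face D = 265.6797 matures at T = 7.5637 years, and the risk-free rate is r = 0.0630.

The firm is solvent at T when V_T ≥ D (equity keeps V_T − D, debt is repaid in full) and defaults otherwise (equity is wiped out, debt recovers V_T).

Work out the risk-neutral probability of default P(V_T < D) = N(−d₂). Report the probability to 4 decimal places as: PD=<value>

With assets at 288.9026 and a single debt payment of 265.6797 at 7.5637 years:
d₁ = [ln(V₀/D) + (r + σ²/2)T] / (σ√T)
   = [ln(288.9026/265.6797) + (0.0630 + 0.5·0.1837²)·7.5637] / (0.1837·√7.5637)
   = [0.083798 + 0.604134] / 0.505215 = 1.361662
d₂ = d₁ − σ√T = 1.361662 − 0.505215 = 0.856447
risk-neutral PD = N(−d₂) = N(-0.856447) = 0.195875

PD=0.1959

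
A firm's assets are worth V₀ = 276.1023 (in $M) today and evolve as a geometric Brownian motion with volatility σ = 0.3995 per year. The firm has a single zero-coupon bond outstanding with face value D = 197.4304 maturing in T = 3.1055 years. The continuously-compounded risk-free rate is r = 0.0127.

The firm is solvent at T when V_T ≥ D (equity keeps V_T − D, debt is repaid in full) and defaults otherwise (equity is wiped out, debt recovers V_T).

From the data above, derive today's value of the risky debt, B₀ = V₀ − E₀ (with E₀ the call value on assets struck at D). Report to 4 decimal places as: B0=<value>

B0=160.4557

Equity is a call on the firm's assets struck at D = 197.4304:
d₁ = [ln(V₀/D) + (r + σ²/2)T] / (σ√T)
   = [ln(276.1023/197.4304) + (0.0127 + 0.5·0.3995²)·3.1055] / (0.3995·√3.1055)
   = [0.335385 + 0.287259] / 0.704016 = 0.884418
d₂ = d₁ − σ√T = 0.884418 − 0.704016 = 0.180402
N(d₁) = 0.811765,  N(d₂) = 0.571582,  e^(−rT) = 0.961328
E₀ = V₀·N(d₁) − D·e^(−rT)·N(d₂)
   = 276.1023·0.811765 − 197.4304·0.961328·0.571582 = 115.646603
B₀ = V₀ − E₀ = 276.1023 − 115.646603 = 160.455697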